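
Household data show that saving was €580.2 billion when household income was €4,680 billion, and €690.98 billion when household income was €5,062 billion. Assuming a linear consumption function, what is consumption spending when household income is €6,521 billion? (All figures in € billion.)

MPS = ΔS/ΔY = (690.98 − 580.2)/(5062 − 4680) = 110.78/382 = 0.29
MPC = 1 − MPS = 0.71
Autonomous saving = 580.2 − 0.29(4680) = -777, so a = 777
C = 777 + 0.71(6521) = 777 + 4629.91 = 5406.91

C = 5406.91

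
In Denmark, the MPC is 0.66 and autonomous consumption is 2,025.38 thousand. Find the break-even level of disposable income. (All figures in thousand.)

At break-even, C = Y: 2025.38 + 0.66Y = Y
0.34Y = 2025.38, so Y = 2025.38/0.34 = 5957

Y = 5957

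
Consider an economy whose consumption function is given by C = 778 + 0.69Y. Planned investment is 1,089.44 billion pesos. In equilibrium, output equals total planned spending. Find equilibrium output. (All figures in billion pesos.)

Y = C + I = 778 + 0.69Y + 1089.44
Y − 0.69Y = 1867.44
0.31Y = 1867.44, so Y = 1867.44/0.31 = 6024

Y = 6024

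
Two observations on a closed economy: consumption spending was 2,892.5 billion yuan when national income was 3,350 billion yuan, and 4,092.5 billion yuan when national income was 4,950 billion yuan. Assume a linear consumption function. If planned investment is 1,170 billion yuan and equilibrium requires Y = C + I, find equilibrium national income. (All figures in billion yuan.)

MPC = (4092.5 − 2892.5)/(4950 − 3350) = 1200/1600 = 0.75
a = 2892.5 − 0.75(3350) = 380
Equilibrium: Y = 380 + 0.75Y + 1170
0.25Y = 1550, so Y = 1550/0.25 = 6200

Y = 6200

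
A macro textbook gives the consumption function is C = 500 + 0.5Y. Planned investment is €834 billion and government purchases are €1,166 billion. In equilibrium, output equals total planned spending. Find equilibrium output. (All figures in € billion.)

Y = C + I + G = 500 + 0.5Y + 834 + 1166
Y − 0.5Y = 2500
0.5Y = 2500, so Y = 2500/0.5 = 5000

Y = 5000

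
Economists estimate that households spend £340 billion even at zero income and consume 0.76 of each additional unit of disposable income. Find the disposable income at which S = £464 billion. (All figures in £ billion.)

S = Y − C = -340 + 0.24Y
-340 + 0.24Y = 464, so 0.24Y = 804 and Y = 3350

Y = 3350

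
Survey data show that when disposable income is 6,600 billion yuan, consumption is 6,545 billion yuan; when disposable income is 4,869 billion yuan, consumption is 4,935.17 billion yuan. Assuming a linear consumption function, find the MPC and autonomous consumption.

MPC = 0.93; a = 407

MPC = ΔC/ΔY = (6545 − 4935.17)/(6600 − 4869) = 1609.83/1731 = 0.93
a = C − MPC·Y = 4935.17 − 0.93(4869) = 4935.17 − 4528.17 = 407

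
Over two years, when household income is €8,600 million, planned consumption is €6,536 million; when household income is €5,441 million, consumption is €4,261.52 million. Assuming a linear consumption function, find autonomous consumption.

MPC = ΔC/ΔY = (6536 − 4261.52)/(8600 − 5441) = 2274.48/3159 = 0.72
a = C − MPC·Y = 4261.52 − 0.72(5441) = 4261.52 − 3917.52 = 344

a = 344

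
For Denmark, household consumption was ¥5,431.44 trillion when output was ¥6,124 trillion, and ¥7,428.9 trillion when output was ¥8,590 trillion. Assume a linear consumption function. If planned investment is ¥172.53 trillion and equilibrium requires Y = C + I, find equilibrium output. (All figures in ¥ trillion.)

MPC = (7428.9 − 5431.44)/(8590 − 6124) = 1997.46/2466 = 0.81
a = 5431.44 − 0.81(6124) = 471
Equilibrium: Y = 471 + 0.81Y + 172.53
0.19Y = 643.53, so Y = 643.53/0.19 = 3387

Y = 3387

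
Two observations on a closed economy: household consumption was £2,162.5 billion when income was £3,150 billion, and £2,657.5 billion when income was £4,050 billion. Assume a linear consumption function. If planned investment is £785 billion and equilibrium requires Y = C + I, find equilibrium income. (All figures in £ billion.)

Y = 2700

MPC = (2657.5 − 2162.5)/(4050 − 3150) = 495/900 = 0.55
a = 2162.5 − 0.55(3150) = 430
Equilibrium: Y = 430 + 0.55Y + 785
0.45Y = 1215, so Y = 1215/0.45 = 2700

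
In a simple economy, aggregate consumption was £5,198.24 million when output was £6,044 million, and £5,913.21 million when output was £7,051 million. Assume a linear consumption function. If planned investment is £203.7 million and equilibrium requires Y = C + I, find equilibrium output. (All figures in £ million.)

MPC = (5913.21 − 5198.24)/(7051 − 6044) = 714.97/1007 = 0.71
a = 5198.24 − 0.71(6044) = 907
Equilibrium: Y = 907 + 0.71Y + 203.7
0.29Y = 1110.7, so Y = 1110.7/0.29 = 3830

Y = 3830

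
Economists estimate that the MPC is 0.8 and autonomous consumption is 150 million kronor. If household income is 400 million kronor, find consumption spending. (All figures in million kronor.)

C = 470

C = 150 + 0.8(400) = 150 + 320 = 470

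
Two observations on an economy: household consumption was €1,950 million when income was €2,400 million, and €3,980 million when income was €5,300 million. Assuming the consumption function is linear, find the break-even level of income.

MPC = (3980 − 1950)/(5300 − 2400) = 2030/2900 = 0.7
a = 1950 − 0.7(2400) = 1950 − 1680 = 270
Break-even: Y = a/(1−MPC) = 270/0.3 = 900

Y = 900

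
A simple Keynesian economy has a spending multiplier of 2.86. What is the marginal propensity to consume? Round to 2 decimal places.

MPC = 0.65

k = 1/(1 − MPC), so 1 − MPC = 1/k = 1/2.86 = 0.3497
MPC = 1 − 0.3497 = 0.65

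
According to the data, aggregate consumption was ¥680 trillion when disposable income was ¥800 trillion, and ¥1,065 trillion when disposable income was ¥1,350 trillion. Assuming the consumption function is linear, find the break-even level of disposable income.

MPC = (1065 − 680)/(1350 − 800) = 385/550 = 0.7
a = 680 − 0.7(800) = 680 − 560 = 120
Break-even: Y = a/(1−MPC) = 120/0.3 = 400

Y = 400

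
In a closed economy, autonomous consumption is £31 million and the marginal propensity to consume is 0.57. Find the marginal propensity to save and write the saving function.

MPS = 0.43; S = -31 + 0.43Y

MPS = 1 − MPC = 1 − 0.57 = 0.43
S = Y − C = -31 + 0.43Y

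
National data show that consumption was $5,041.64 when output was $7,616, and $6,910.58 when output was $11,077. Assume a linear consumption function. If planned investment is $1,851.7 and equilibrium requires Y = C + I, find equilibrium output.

MPC = (6910.58 − 5041.64)/(11077 − 7616) = 1868.94/3461 = 0.54
a = 5041.64 − 0.54(7616) = 929
Equilibrium: Y = 929 + 0.54Y + 1851.7
0.46Y = 2780.7, so Y = 2780.7/0.46 = 6045

Y = 6045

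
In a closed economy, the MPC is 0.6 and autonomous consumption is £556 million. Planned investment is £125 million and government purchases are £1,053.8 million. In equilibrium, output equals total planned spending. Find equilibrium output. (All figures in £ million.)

Y = C + I + G = 556 + 0.6Y + 125 + 1053.8
Y − 0.6Y = 1734.8
0.4Y = 1734.8, so Y = 1734.8/0.4 = 4337

Y = 4337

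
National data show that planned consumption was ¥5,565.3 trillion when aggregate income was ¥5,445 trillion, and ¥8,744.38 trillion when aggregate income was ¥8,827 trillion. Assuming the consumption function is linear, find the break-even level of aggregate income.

MPC = (8744.38 − 5565.3)/(8827 − 5445) = 3179.08/3382 = 0.94
a = 5565.3 − 0.94(5445) = 5565.3 − 5118.3 = 447
Break-even: Y = a/(1−MPC) = 447/0.06 = 7450

Y = 7450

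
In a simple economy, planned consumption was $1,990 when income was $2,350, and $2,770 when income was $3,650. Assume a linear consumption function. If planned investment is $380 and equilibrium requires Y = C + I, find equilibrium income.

MPC = (2770 − 1990)/(3650 − 2350) = 780/1300 = 0.6
a = 1990 − 0.6(2350) = 580
Equilibrium: Y = 580 + 0.6Y + 380
0.4Y = 960, so Y = 960/0.4 = 2400

Y = 2400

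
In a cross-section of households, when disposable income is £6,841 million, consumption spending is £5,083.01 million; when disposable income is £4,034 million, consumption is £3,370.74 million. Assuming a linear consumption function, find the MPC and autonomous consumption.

MPC = 0.61; a = 910

MPC = ΔC/ΔY = (5083.01 − 3370.74)/(6841 − 4034) = 1712.27/2807 = 0.61
a = C − MPC·Y = 3370.74 − 0.61(4034) = 3370.74 − 2460.74 = 910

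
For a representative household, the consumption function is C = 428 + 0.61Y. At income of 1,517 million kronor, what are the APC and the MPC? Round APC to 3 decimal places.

MPC = 0.61 (the slope of the consumption function)
C = 428 + 0.61(1517) = 1353.37, so APC = 1353.37/1517 = 0.892

APC = 0.892; MPC = 0.61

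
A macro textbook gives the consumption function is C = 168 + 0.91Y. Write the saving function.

S = -168 + 0.09Y

S = Y − C = Y − (168 + 0.91Y) = -168 + (1 − 0.91)Y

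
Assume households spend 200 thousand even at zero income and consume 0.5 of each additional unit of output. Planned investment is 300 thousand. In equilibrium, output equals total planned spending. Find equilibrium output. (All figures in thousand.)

Y = 1000

Y = C + I = 200 + 0.5Y + 300
Y − 0.5Y = 500
0.5Y = 500, so Y = 500/0.5 = 1000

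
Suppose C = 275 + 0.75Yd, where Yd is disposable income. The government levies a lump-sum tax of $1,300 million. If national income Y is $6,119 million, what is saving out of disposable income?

S = 929.75

Yd = Y − T = 6119 − 1300 = 4819
C = 275 + 0.75(4819) = 275 + 3614.25 = 3889.25
S = Yd − C = 4819 − 3889.25 = 929.75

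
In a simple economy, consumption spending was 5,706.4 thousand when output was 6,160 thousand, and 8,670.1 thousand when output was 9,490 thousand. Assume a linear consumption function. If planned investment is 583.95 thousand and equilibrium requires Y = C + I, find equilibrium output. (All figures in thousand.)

Y = 7345

MPC = (8670.1 − 5706.4)/(9490 − 6160) = 2963.7/3330 = 0.89
a = 5706.4 − 0.89(6160) = 224
Equilibrium: Y = 224 + 0.89Y + 583.95
0.11Y = 807.95, so Y = 807.95/0.11 = 7345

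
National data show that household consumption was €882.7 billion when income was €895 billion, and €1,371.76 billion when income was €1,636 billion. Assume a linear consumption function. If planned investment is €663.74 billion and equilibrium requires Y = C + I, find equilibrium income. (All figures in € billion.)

MPC = (1371.76 − 882.7)/(1636 − 895) = 489.06/741 = 0.66
a = 882.7 − 0.66(895) = 292
Equilibrium: Y = 292 + 0.66Y + 663.74
0.34Y = 955.74, so Y = 955.74/0.34 = 2811

Y = 2811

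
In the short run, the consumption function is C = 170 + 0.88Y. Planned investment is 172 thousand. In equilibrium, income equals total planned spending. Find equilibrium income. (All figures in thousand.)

Y = C + I = 170 + 0.88Y + 172
Y − 0.88Y = 342
0.12Y = 342, so Y = 342/0.12 = 2850

Y = 2850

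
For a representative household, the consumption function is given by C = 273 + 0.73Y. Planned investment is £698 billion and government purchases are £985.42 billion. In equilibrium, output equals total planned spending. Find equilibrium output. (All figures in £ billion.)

Y = C + I + G = 273 + 0.73Y + 698 + 985.42
Y − 0.73Y = 1956.42
0.27Y = 1956.42, so Y = 1956.42/0.27 = 7246

Y = 7246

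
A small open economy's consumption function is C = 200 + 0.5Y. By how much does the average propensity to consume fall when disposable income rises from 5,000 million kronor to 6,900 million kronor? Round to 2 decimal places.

At Y = 5000: C = 200 + 0.5(5000) = 2700, APC = 2700/5000 = 0.540
At Y = 6900: C = 3650, APC = 3650/6900 = 0.529
Fall in APC = 0.540 − 0.529 = 0.011 ≈ 0.01

ΔAPC = 0.01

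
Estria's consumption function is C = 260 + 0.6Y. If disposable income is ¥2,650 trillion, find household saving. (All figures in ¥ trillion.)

C = 260 + 0.6(2650) = 260 + 1590 = 1850
S = Y − C = 2650 − 1850 = 800

S = 800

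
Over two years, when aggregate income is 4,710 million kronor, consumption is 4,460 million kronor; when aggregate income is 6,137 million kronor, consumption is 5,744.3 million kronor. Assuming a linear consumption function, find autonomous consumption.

MPC = ΔC/ΔY = (5744.3 − 4460)/(6137 − 4710) = 1284.3/1427 = 0.9
a = C − MPC·Y = 4460 − 0.9(4710) = 4460 − 4239 = 221

a = 221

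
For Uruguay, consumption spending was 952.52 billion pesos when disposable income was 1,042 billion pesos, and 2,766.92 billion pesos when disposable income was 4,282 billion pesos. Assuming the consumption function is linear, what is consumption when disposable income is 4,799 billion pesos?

MPC = (2766.92 − 952.52)/(4282 − 1042) = 1814.4/3240 = 0.56
a = 952.52 − 0.56(1042) = 952.52 − 583.52 = 369
C = 369 + 0.56(4799) = 369 + 2687.44 = 3056.44

C = 3056.44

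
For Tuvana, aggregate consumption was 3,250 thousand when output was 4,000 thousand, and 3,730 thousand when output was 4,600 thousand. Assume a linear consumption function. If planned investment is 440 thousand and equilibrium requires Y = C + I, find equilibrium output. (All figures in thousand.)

Y = 2450

MPC = (3730 − 3250)/(4600 − 4000) = 480/600 = 0.8
a = 3250 − 0.8(4000) = 50
Equilibrium: Y = 50 + 0.8Y + 440
0.2Y = 490, so Y = 490/0.2 = 2450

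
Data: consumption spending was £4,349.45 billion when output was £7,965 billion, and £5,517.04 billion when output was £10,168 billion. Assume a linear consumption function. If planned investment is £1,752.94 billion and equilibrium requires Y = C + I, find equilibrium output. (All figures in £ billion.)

MPC = (5517.04 − 4349.45)/(10168 − 7965) = 1167.59/2203 = 0.53
a = 4349.45 − 0.53(7965) = 128
Equilibrium: Y = 128 + 0.53Y + 1752.94
0.47Y = 1880.94, so Y = 1880.94/0.47 = 4002

Y = 4002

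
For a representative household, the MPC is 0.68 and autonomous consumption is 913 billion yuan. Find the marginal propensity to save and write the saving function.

MPS = 1 − MPC = 1 − 0.68 = 0.32
S = Y − C = -913 + 0.32Y

MPS = 0.32; S = -913 + 0.32Y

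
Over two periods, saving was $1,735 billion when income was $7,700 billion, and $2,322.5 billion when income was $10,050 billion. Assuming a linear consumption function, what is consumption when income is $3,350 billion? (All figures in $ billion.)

MPS = ΔS/ΔY = (2322.5 − 1735)/(10050 − 7700) = 587.5/2350 = 0.25
MPC = 1 − MPS = 0.75
Autonomous saving = 1735 − 0.25(7700) = -190, so a = 190
C = 190 + 0.75(3350) = 190 + 2512.5 = 2702.5

C = 2702.5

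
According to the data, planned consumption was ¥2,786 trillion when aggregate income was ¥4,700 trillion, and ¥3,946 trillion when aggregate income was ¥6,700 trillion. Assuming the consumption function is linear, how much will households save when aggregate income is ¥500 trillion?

S = 150

MPC = (3946 − 2786)/(6700 − 4700) = 1160/2000 = 0.58
a = 2786 − 0.58(4700) = 2786 − 2726 = 60
C = 60 + 0.58(500) = 350
S = 500 − 350 = 150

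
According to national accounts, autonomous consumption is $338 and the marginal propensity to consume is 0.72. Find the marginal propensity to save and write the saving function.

MPS = 1 − MPC = 1 − 0.72 = 0.28
S = Y − C = -338 + 0.28Y

MPS = 0.28; S = -338 + 0.28Y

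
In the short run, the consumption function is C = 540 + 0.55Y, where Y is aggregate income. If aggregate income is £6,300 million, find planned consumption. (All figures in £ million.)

C = 540 + 0.55(6300) = 540 + 3465 = 4005

C = 4005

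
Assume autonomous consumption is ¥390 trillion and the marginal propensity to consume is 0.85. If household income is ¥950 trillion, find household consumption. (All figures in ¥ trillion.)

C = 1197.5

C = 390 + 0.85(950) = 390 + 807.5 = 1197.5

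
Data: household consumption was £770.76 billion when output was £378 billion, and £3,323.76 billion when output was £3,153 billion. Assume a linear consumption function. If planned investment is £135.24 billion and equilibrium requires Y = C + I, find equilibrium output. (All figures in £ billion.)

MPC = (3323.76 − 770.76)/(3153 − 378) = 2553/2775 = 0.92
a = 770.76 − 0.92(378) = 423
Equilibrium: Y = 423 + 0.92Y + 135.24
0.08Y = 558.24, so Y = 558.24/0.08 = 6978

Y = 6978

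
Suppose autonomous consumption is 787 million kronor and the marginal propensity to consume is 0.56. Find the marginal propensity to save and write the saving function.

MPS = 1 − MPC = 1 − 0.56 = 0.44
S = Y − C = -787 + 0.44Y

MPS = 0.44; S = -787 + 0.44Y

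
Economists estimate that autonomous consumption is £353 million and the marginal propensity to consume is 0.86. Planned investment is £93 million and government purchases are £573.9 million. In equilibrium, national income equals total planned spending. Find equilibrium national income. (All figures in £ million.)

Y = 7285

Y = C + I + G = 353 + 0.86Y + 93 + 573.9
Y − 0.86Y = 1019.9
0.14Y = 1019.9, so Y = 1019.9/0.14 = 7285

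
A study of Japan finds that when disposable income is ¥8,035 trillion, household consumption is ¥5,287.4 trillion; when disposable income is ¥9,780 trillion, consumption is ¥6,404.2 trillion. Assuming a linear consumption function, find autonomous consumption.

a = 145

MPC = ΔC/ΔY = (6404.2 − 5287.4)/(9780 − 8035) = 1116.8/1745 = 0.64
a = C − MPC·Y = 5287.4 − 0.64(8035) = 5287.4 − 5142.4 = 145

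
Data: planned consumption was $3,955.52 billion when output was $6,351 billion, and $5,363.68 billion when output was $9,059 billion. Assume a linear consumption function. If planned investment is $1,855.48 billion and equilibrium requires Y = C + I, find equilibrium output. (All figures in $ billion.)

MPC = (5363.68 − 3955.52)/(9059 − 6351) = 1408.16/2708 = 0.52
a = 3955.52 − 0.52(6351) = 653
Equilibrium: Y = 653 + 0.52Y + 1855.48
0.48Y = 2508.48, so Y = 2508.48/0.48 = 5226

Y = 5226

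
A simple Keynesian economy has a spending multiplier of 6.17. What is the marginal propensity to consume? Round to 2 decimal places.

MPC = 0.84

k = 1/(1 − MPC), so 1 − MPC = 1/k = 1/6.17 = 0.1621
MPC = 1 − 0.1621 = 0.84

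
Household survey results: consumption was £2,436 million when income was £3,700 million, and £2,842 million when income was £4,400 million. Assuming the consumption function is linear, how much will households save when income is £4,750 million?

MPC = (2842 − 2436)/(4400 − 3700) = 406/700 = 0.58
a = 2436 − 0.58(3700) = 2436 − 2146 = 290
C = 290 + 0.58(4750) = 3045
S = 4750 − 3045 = 1705

S = 1705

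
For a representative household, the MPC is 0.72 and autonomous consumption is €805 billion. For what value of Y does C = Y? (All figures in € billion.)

At break-even, C = Y: 805 + 0.72Y = Y
0.28Y = 805, so Y = 805/0.28 = 2875

Y = 2875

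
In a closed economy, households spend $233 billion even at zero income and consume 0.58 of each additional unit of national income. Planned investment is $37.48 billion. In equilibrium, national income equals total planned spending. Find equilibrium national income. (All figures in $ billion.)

Y = 644

Y = C + I = 233 + 0.58Y + 37.48
Y − 0.58Y = 270.48
0.42Y = 270.48, so Y = 270.48/0.42 = 644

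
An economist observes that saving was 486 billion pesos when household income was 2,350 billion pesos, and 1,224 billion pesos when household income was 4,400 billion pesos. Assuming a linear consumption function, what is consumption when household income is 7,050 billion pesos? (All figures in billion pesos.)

MPS = ΔS/ΔY = (1224 − 486)/(4400 − 2350) = 738/2050 = 0.36
MPC = 1 − MPS = 0.64
Autonomous saving = 486 − 0.36(2350) = -360, so a = 360
C = 360 + 0.64(7050) = 360 + 4512 = 4872

C = 4872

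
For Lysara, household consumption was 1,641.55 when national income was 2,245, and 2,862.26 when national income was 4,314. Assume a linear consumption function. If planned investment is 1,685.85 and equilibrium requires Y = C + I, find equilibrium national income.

MPC = (2862.26 − 1641.55)/(4314 − 2245) = 1220.71/2069 = 0.59
a = 1641.55 − 0.59(2245) = 317
Equilibrium: Y = 317 + 0.59Y + 1685.85
0.41Y = 2002.85, so Y = 2002.85/0.41 = 4885

Y = 4885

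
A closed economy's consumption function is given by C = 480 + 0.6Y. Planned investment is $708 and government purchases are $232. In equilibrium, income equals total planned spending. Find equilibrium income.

Y = 3550

Y = C + I + G = 480 + 0.6Y + 708 + 232
Y − 0.6Y = 1420
0.4Y = 1420, so Y = 1420/0.4 = 3550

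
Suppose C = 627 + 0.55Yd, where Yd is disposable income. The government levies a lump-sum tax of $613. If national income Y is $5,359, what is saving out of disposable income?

S = 1508.7

Yd = Y − T = 5359 − 613 = 4746
C = 627 + 0.55(4746) = 627 + 2610.3 = 3237.3
S = Yd − C = 4746 − 3237.3 = 1508.7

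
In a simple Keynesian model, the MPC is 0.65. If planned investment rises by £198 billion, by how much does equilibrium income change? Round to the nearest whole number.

The multiplier is 1/(1 − MPC) = 1/0.35.
ΔY = 198/0.35 = 565.71 ≈ 566

ΔY ≈ 566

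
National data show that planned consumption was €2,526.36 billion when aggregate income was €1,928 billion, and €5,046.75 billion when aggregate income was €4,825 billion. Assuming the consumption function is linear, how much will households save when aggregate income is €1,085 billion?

S = -707.95

MPC = (5046.75 − 2526.36)/(4825 − 1928) = 2520.39/2897 = 0.87
a = 2526.36 − 0.87(1928) = 2526.36 − 1677.36 = 849
C = 849 + 0.87(1085) = 1792.95
S = 1085 − 1792.95 = -707.95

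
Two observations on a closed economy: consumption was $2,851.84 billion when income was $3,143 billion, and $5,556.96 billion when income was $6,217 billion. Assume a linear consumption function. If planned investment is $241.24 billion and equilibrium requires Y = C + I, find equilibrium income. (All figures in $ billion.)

Y = 2727

MPC = (5556.96 − 2851.84)/(6217 − 3143) = 2705.12/3074 = 0.88
a = 2851.84 − 0.88(3143) = 86
Equilibrium: Y = 86 + 0.88Y + 241.24
0.12Y = 327.24, so Y = 327.24/0.12 = 2727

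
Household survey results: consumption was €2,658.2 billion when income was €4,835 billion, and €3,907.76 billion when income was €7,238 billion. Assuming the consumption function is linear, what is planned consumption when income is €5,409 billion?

MPC = (3907.76 − 2658.2)/(7238 − 4835) = 1249.56/2403 = 0.52
a = 2658.2 − 0.52(4835) = 2658.2 − 2514.2 = 144
C = 144 + 0.52(5409) = 144 + 2812.68 = 2956.68

C = 2956.68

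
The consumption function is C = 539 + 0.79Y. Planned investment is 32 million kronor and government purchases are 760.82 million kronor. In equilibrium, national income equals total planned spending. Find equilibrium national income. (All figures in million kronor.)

Y = 6342

Y = C + I + G = 539 + 0.79Y + 32 + 760.82
Y − 0.79Y = 1331.82
0.21Y = 1331.82, so Y = 1331.82/0.21 = 6342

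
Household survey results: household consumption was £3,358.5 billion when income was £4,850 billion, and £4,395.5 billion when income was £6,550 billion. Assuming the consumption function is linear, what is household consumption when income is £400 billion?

C = 644

MPC = (4395.5 − 3358.5)/(6550 − 4850) = 1037/1700 = 0.61
a = 3358.5 − 0.61(4850) = 3358.5 − 2958.5 = 400
C = 400 + 0.61(400) = 400 + 244 = 644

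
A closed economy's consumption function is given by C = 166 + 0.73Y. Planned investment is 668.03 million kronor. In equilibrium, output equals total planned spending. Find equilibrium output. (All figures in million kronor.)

Y = 3089

Y = C + I = 166 + 0.73Y + 668.03
Y − 0.73Y = 834.03
0.27Y = 834.03, so Y = 834.03/0.27 = 3089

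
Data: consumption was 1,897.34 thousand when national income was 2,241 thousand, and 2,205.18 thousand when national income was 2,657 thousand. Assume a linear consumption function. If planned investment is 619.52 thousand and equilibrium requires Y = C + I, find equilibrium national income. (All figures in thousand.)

MPC = (2205.18 − 1897.34)/(2657 − 2241) = 307.84/416 = 0.74
a = 1897.34 − 0.74(2241) = 239
Equilibrium: Y = 239 + 0.74Y + 619.52
0.26Y = 858.52, so Y = 858.52/0.26 = 3302

Y = 3302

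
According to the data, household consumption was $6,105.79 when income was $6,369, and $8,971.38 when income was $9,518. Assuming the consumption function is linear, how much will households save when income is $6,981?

S = 318.29

MPC = (8971.38 − 6105.79)/(9518 − 6369) = 2865.59/3149 = 0.91
a = 6105.79 − 0.91(6369) = 6105.79 − 5795.79 = 310
C = 310 + 0.91(6981) = 6662.71
S = 6981 − 6662.71 = 318.29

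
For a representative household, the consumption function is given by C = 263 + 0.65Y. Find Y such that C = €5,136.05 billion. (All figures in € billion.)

263 + 0.65Y = 5136.05
0.65Y = 4873.05, so Y = 4873.05/0.65 = 7497

Y = 7497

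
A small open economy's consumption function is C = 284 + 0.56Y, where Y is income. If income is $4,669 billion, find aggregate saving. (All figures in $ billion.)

S = 1770.36

C = 284 + 0.56(4669) = 284 + 2614.64 = 2898.64
S = Y − C = 4669 − 2898.64 = 1770.36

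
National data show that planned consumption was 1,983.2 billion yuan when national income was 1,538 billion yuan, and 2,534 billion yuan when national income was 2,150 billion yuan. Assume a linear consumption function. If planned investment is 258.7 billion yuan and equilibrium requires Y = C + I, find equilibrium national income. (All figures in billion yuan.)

MPC = (2534 − 1983.2)/(2150 − 1538) = 550.8/612 = 0.9
a = 1983.2 − 0.9(1538) = 599
Equilibrium: Y = 599 + 0.9Y + 258.7
0.1Y = 857.7, so Y = 857.7/0.1 = 8577

Y = 8577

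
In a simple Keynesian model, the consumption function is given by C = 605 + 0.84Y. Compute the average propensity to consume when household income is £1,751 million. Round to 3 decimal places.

APC = 1.186

C = 605 + 0.84(1751) = 2075.84
APC = C/Y = 2075.84/1751 = 1.186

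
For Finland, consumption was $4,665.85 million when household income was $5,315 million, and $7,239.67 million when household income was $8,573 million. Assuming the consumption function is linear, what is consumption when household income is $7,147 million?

C = 6113.13

MPC = (7239.67 − 4665.85)/(8573 − 5315) = 2573.82/3258 = 0.79
a = 4665.85 − 0.79(5315) = 4665.85 − 4198.85 = 467
C = 467 + 0.79(7147) = 467 + 5646.13 = 6113.13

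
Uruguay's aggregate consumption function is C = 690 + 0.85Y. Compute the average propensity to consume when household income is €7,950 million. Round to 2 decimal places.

APC = 0.94

C = 690 + 0.85(7950) = 7447.5
APC = C/Y = 7447.5/7950 = 0.94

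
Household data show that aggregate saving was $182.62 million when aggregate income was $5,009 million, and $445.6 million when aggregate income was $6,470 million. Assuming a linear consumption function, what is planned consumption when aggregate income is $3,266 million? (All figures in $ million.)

MPS = ΔS/ΔY = (445.6 − 182.62)/(6470 − 5009) = 262.98/1461 = 0.18
MPC = 1 − MPS = 0.82
Autonomous saving = 182.62 − 0.18(5009) = -719, so a = 719
C = 719 + 0.82(3266) = 719 + 2678.12 = 3397.12

C = 3397.12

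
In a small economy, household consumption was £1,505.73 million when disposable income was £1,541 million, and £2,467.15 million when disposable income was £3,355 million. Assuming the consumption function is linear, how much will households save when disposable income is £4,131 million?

MPC = (2467.15 − 1505.73)/(3355 − 1541) = 961.42/1814 = 0.53
a = 1505.73 − 0.53(1541) = 1505.73 − 816.73 = 689
C = 689 + 0.53(4131) = 2878.43
S = 4131 − 2878.43 = 1252.57

S = 1252.57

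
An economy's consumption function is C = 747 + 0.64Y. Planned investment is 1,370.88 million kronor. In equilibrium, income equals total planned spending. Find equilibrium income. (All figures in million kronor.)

Y = C + I = 747 + 0.64Y + 1370.88
Y − 0.64Y = 2117.88
0.36Y = 2117.88, so Y = 2117.88/0.36 = 5883

Y = 5883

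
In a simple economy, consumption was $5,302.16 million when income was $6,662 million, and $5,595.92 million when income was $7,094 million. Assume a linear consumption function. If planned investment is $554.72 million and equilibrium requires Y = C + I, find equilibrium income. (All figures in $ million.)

Y = 4146

MPC = (5595.92 − 5302.16)/(7094 − 6662) = 293.76/432 = 0.68
a = 5302.16 − 0.68(6662) = 772
Equilibrium: Y = 772 + 0.68Y + 554.72
0.32Y = 1326.72, so Y = 1326.72/0.32 = 4146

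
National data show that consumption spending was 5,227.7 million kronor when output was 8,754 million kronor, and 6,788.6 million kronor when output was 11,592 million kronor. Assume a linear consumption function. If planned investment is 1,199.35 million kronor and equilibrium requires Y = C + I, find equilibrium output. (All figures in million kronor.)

MPC = (6788.6 − 5227.7)/(11592 − 8754) = 1560.9/2838 = 0.55
a = 5227.7 − 0.55(8754) = 413
Equilibrium: Y = 413 + 0.55Y + 1199.35
0.45Y = 1612.35, so Y = 1612.35/0.45 = 3583

Y = 3583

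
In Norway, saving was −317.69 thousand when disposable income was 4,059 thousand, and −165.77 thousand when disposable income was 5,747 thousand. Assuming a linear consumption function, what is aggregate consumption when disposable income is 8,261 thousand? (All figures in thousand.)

MPS = ΔS/ΔY = (-165.77 − (-317.69))/(5747 − 4059) = 151.92/1688 = 0.09
MPC = 1 − MPS = 0.91
Autonomous saving = -317.69 − 0.09(4059) = -683, so a = 683
C = 683 + 0.91(8261) = 683 + 7517.51 = 8200.51

C = 8200.51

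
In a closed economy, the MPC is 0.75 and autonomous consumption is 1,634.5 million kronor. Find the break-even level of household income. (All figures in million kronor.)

At break-even, C = Y: 1634.5 + 0.75Y = Y
0.25Y = 1634.5, so Y = 1634.5/0.25 = 6538

Y = 6538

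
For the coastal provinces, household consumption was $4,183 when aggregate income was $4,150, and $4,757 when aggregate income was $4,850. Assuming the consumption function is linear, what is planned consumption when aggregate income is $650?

C = 1313

MPC = (4757 − 4183)/(4850 − 4150) = 574/700 = 0.82
a = 4183 − 0.82(4150) = 4183 − 3403 = 780
C = 780 + 0.82(650) = 780 + 533 = 1313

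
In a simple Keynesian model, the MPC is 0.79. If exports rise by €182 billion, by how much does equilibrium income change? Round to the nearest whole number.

ΔY ≈ 867

The multiplier is 1/(1 − MPC) = 1/0.21.
ΔY = 182/0.21 = 866.67 ≈ 867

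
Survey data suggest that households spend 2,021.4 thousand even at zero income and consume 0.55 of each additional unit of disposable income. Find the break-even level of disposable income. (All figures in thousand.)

At break-even, C = Y: 2021.4 + 0.55Y = Y
0.45Y = 2021.4, so Y = 2021.4/0.45 = 4492

Y = 4492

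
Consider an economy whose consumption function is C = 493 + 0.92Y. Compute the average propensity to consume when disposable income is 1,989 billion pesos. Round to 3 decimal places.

APC = 1.168

C = 493 + 0.92(1989) = 2322.88
APC = C/Y = 2322.88/1989 = 1.168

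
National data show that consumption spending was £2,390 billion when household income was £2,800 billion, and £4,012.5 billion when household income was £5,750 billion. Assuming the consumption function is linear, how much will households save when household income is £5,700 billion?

S = 1715

MPC = (4012.5 − 2390)/(5750 − 2800) = 1622.5/2950 = 0.55
a = 2390 − 0.55(2800) = 2390 − 1540 = 850
C = 850 + 0.55(5700) = 3985
S = 5700 − 3985 = 1715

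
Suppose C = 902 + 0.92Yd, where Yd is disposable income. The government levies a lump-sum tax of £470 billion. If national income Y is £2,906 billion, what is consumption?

C = 3143.12

Yd = Y − T = 2906 − 470 = 2436
C = 902 + 0.92(2436) = 902 + 2241.12 = 3143.12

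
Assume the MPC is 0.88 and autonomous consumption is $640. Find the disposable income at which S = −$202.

S = Y − C = -640 + 0.12Y
-640 + 0.12Y = -202, so 0.12Y = 438 and Y = 3650

Y = 3650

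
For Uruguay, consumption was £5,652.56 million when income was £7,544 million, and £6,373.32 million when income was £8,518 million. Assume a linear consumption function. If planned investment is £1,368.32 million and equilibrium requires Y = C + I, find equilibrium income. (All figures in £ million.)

Y = 5532

MPC = (6373.32 − 5652.56)/(8518 − 7544) = 720.76/974 = 0.74
a = 5652.56 − 0.74(7544) = 70
Equilibrium: Y = 70 + 0.74Y + 1368.32
0.26Y = 1438.32, so Y = 1438.32/0.26 = 5532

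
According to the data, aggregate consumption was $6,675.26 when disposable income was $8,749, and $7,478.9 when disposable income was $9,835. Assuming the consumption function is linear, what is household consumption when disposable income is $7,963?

C = 6093.62

MPC = (7478.9 − 6675.26)/(9835 − 8749) = 803.64/1086 = 0.74
a = 6675.26 − 0.74(8749) = 6675.26 − 6474.26 = 201
C = 201 + 0.74(7963) = 201 + 5892.62 = 6093.62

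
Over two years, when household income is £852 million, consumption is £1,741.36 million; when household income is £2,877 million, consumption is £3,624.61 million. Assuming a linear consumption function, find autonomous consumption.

a = 949

MPC = ΔC/ΔY = (3624.61 − 1741.36)/(2877 − 852) = 1883.25/2025 = 0.93
a = C − MPC·Y = 1741.36 − 0.93(852) = 1741.36 − 792.36 = 949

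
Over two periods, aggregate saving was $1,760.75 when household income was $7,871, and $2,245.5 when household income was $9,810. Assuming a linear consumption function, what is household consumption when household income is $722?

MPS = ΔS/ΔY = (2245.5 − 1760.75)/(9810 − 7871) = 484.75/1939 = 0.25
MPC = 1 − MPS = 0.75
Autonomous saving = 1760.75 − 0.25(7871) = -207, so a = 207
C = 207 + 0.75(722) = 207 + 541.5 = 748.5

C = 748.5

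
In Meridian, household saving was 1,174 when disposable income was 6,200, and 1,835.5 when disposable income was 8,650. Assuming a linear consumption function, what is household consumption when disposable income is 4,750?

C = 3967.5

MPS = ΔS/ΔY = (1835.5 − 1174)/(8650 − 6200) = 661.5/2450 = 0.27
MPC = 1 − MPS = 0.73
Autonomous saving = 1174 − 0.27(6200) = -500, so a = 500
C = 500 + 0.73(4750) = 500 + 3467.5 = 3967.5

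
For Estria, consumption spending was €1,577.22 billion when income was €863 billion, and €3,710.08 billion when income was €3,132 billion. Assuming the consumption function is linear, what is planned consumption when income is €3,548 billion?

MPC = (3710.08 − 1577.22)/(3132 − 863) = 2132.86/2269 = 0.94
a = 1577.22 − 0.94(863) = 1577.22 − 811.22 = 766
C = 766 + 0.94(3548) = 766 + 3335.12 = 4101.12

C = 4101.12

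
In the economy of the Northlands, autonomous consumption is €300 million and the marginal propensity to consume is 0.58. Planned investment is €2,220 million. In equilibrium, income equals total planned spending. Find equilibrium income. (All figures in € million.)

Y = 6000

Y = C + I = 300 + 0.58Y + 2220
Y − 0.58Y = 2520
0.42Y = 2520, so Y = 2520/0.42 = 6000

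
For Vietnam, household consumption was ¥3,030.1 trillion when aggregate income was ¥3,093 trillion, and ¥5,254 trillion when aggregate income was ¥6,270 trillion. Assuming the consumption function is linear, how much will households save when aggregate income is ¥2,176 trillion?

MPC = (5254 − 3030.1)/(6270 − 3093) = 2223.9/3177 = 0.7
a = 3030.1 − 0.7(3093) = 3030.1 − 2165.1 = 865
C = 865 + 0.7(2176) = 2388.2
S = 2176 − 2388.2 = -212.2

S = -212.2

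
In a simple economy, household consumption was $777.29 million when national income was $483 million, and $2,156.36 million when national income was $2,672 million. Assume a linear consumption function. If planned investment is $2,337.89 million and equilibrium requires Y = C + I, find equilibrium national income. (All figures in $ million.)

Y = 7597

MPC = (2156.36 − 777.29)/(2672 − 483) = 1379.07/2189 = 0.63
a = 777.29 − 0.63(483) = 473
Equilibrium: Y = 473 + 0.63Y + 2337.89
0.37Y = 2810.89, so Y = 2810.89/0.37 = 7597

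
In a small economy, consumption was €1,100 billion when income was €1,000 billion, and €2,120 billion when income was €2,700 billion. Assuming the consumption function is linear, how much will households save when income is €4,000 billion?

MPC = (2120 − 1100)/(2700 − 1000) = 1020/1700 = 0.6
a = 1100 − 0.6(1000) = 1100 − 600 = 500
C = 500 + 0.6(4000) = 2900
S = 4000 − 2900 = 1100

S = 1100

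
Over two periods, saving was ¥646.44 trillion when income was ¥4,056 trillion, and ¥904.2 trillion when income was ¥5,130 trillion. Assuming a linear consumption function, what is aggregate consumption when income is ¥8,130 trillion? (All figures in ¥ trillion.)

MPS = ΔS/ΔY = (904.2 − 646.44)/(5130 − 4056) = 257.76/1074 = 0.24
MPC = 1 − MPS = 0.76
Autonomous saving = 646.44 − 0.24(4056) = -327, so a = 327
C = 327 + 0.76(8130) = 327 + 6178.8 = 6505.8

C = 6505.8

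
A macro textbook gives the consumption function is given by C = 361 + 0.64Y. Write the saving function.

S = Y − C = Y − (361 + 0.64Y) = -361 + (1 − 0.64)Y

S = -361 + 0.36Y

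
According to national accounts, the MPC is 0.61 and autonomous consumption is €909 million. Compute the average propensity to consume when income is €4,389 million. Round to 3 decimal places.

C = 909 + 0.61(4389) = 3586.29
APC = C/Y = 3586.29/4389 = 0.817

APC = 0.817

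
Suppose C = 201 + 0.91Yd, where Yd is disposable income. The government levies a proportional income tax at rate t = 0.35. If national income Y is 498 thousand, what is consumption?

Yd = (1 − 0.35)(498) = 0.65(498) = 323.7
C = 201 + 0.91(323.7) = 201 + 294.567 = 495.567

C = 495.567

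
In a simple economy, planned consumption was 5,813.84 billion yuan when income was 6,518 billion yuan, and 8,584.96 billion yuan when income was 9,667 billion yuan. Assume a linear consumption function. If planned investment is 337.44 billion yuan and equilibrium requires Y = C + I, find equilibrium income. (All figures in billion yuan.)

MPC = (8584.96 − 5813.84)/(9667 − 6518) = 2771.12/3149 = 0.88
a = 5813.84 − 0.88(6518) = 78
Equilibrium: Y = 78 + 0.88Y + 337.44
0.12Y = 415.44, so Y = 415.44/0.12 = 3462

Y = 3462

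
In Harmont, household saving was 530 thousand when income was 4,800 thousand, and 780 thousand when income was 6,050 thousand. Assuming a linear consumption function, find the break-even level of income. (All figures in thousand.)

Y = 2150

MPS = ΔS/ΔY = (780 − 530)/(6050 − 4800) = 250/1250 = 0.2
MPC = 1 − MPS = 0.8
From S(4800) = 530: −a + 0.2(4800) = 530, so a = 960 − 530 = 430
Break-even (S = 0): Y = a/MPS = 430/0.2 = 2150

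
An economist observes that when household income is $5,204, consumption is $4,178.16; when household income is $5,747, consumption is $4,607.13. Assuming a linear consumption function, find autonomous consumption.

MPC = ΔC/ΔY = (4607.13 − 4178.16)/(5747 − 5204) = 428.97/543 = 0.79
a = C − MPC·Y = 4178.16 − 0.79(5204) = 4178.16 − 4111.16 = 67

a = 67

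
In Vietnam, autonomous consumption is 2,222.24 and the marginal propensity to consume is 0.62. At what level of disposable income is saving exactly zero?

At break-even, C = Y: 2222.24 + 0.62Y = Y
0.38Y = 2222.24, so Y = 2222.24/0.38 = 5848

Y = 5848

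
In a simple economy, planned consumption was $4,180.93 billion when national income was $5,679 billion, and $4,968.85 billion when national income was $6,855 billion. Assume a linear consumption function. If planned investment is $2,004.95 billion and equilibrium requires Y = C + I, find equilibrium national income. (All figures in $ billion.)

MPC = (4968.85 − 4180.93)/(6855 − 5679) = 787.92/1176 = 0.67
a = 4180.93 − 0.67(5679) = 376
Equilibrium: Y = 376 + 0.67Y + 2004.95
0.33Y = 2380.95, so Y = 2380.95/0.33 = 7215

Y = 7215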